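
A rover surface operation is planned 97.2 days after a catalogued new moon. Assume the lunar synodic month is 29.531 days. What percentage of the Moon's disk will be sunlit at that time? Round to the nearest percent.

63%

97.2/29.531 = 3.291 lunations, so 3 complete cycles and 8.61 d into the next.
The Moon has covered 8.61/29.531 of its cycle, so θ ≈ 360° × 8.61/29.531 = 104.9°.
With cos θ = (-0.258), the lit fraction is (1 − (-0.258))/2 ≈ 0.629, so 63%.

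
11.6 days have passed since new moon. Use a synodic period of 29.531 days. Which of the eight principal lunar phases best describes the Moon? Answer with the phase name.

waxing gibbous

At 11.6/29.531 of the cycle, θ ≈ 141° — the waxing gibbous range.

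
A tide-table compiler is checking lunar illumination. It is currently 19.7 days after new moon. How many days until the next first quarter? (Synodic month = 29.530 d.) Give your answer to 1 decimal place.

First quarter occurs at elongation 90°, i.e. at age 29.530 × 90/360 = 7.383 d.
This lunation's first quarter (7.383 d) has passed, so add one period: 36.913 − 19.7 = 17.213 days.

17.2 days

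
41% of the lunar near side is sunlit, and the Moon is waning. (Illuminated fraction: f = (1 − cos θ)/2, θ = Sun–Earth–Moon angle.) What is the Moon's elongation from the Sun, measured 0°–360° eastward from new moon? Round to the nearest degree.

280°

From f = (1 − cos θ)/2: cos θ = 1 − 2×0.41 = 0.180; arccos → 79.6°.
A waning Moon lies in 180°–360°, so θ = 360° − 79.6° = 280.4°.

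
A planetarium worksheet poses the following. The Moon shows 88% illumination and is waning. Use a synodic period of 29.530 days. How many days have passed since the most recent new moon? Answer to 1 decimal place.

18.1 days

cos θ = 1 − 2f = -0.760, giving a principal value of 139.5°.
Since the Moon is past full (waning), take the reflex angle: θ = 360° − 139.5° = 220.5°.
Age = 29.530 × 220.5°/360° ≈ 18.09 days.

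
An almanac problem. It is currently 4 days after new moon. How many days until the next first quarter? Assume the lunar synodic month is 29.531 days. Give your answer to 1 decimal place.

First quarter occurs at elongation 90°, i.e. at age 29.531 × 90/360 = 7.383 d.
That is 7.383 − 4 = 3.383 days ahead.

3.4 days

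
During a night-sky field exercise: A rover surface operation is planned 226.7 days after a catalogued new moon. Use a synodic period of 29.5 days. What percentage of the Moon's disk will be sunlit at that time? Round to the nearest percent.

Reduce mod P: 226.7 − 7×29.5 = 20.20 d into the current lunation.
Elongation θ = 360° × 20.20/29.5 ≈ 246.5°.
With cos θ = (-0.399), the lit fraction is (1 − (-0.399))/2 ≈ 0.699, so 70%.

70%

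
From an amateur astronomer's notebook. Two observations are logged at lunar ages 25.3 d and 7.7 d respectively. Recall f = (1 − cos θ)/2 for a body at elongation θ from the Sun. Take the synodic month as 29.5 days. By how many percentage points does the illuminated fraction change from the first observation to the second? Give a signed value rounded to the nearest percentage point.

θ₁ = 360° × 25.3/29.5 = 308.7°, f₁ = (1 − cos θ₁)/2 = 0.187.
θ₂ = 360° × 7.7/29.5 = 94.0°, f₂ = (1 − cos θ₂)/2 = 0.535.
Change = f₂ − f₁ = +0.348 → +35 percentage points.

+35 pp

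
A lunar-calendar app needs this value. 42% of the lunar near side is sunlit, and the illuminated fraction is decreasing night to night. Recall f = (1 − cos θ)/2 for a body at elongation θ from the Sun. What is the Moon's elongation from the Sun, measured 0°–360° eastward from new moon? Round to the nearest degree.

cos θ = 1 − 2f = 0.160, giving a principal value of 80.8°.
Since the Moon is past full (waning), take the reflex angle: θ = 360° − 80.8° = 279.2°.

279°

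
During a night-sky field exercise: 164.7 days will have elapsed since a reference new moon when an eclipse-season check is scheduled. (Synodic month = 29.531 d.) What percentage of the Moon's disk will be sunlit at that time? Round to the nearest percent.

Reduce mod P: 164.7 − 5×29.531 = 17.04 d into the current lunation.
Phase angle: θ = 360°·(17.04 d)/(29.531 d) = 207.8°.
cos 207.8° = (-0.885), so f = (1 − (-0.885))/2 = 0.942, so 94%.

94%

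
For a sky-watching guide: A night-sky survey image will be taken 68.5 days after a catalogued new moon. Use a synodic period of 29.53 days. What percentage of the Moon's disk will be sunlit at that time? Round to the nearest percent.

68.5/29.53 = 2.320 lunations, so 2 complete cycles and 9.44 d into the next.
Phase angle: θ = 360°·(9.44 d)/(29.53 d) = 115.1°.
Illuminated fraction = (1 − cos 115.1°)/2 = (1 − (-0.424))/2 ≈ 0.712, so 71%.

71%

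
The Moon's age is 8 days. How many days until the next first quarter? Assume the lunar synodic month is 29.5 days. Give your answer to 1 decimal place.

First quarter occurs at elongation 90°, i.e. at age 29.5 × 90/360 = 7.375 d.
This lunation's first quarter (7.375 d) has passed, so add one period: 36.875 − 8 = 28.875 days.

28.9 days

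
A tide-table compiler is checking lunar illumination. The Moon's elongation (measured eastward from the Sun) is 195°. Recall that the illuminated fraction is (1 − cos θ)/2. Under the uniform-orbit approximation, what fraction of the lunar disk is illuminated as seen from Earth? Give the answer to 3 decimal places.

0.983

Half-versine of 195°: (1 − (-0.966))/2 = 0.983.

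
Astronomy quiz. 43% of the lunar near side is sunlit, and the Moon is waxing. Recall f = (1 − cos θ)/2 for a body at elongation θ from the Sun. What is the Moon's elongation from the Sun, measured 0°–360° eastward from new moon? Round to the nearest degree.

Invert f = (1 − cos θ)/2 to get cos θ = 1 − 2(0.43) = 0.140, hence θ₀ = arccos 0.140 = 82.0°.
Before full moon the principal value applies: θ = 82.0°.

82°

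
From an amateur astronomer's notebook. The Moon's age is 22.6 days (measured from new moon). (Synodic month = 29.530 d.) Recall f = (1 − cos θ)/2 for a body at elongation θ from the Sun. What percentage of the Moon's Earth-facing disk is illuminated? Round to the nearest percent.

45%

Elongation θ = 360° × 22.6/29.530 ≈ 275.5°.
cos 275.5° = 0.096, so f = (1 − 0.096)/2 = 0.452, so 45%.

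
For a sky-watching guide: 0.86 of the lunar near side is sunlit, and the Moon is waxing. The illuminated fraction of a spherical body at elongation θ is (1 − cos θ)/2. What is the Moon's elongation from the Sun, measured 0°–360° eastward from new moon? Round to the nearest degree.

From f = (1 − cos θ)/2: cos θ = 1 − 2×0.86 = -0.720; arccos → 136.1°.
Before full moon the principal value applies: θ = 136.1°.

136°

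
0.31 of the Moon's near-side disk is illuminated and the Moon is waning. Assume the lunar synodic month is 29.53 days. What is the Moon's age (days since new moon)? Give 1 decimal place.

24.0 days

From f = (1 − cos θ)/2: cos θ = 1 − 2×0.31 = 0.380; arccos → 67.7°.
Waning ⇒ past full, so θ = 360° − 67.7° = 292.3°.
At 360°/29.53 d per day, 292.3° corresponds to 23.98 days.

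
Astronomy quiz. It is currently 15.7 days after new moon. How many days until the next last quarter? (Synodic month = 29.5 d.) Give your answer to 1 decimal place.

6.4 days

Last quarter occurs at elongation 270°, i.e. at age 29.5 × 270/360 = 22.125 d.
So 6.425 days remain (22.125 − 15.7).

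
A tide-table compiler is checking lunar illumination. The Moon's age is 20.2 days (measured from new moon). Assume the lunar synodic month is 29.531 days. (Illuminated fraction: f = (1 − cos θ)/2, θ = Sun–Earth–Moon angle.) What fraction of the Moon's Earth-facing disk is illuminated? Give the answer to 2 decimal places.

0.70

Elongation θ = 360° × 20.2/29.531 ≈ 246.2°.
cos 246.2° = (-0.403), so f = (1 − (-0.403))/2 = 0.701.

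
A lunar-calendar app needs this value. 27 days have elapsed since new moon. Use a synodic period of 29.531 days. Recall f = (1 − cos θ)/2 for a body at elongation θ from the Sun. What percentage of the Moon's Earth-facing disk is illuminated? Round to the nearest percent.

7%

The Moon has covered 27/29.531 of its cycle, so θ ≈ 360° × 27/29.531 = 329.1°.
Illuminated fraction = (1 − cos 329.1°)/2 = (1 − 0.858)/2 ≈ 0.071, so 7%.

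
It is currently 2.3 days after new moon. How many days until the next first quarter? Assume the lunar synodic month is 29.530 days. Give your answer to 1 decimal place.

5.1 days

First quarter is 0.25 of the way through the cycle: age 0.25 × 29.530 = 7.383 d.
That is 7.383 − 2.3 = 5.083 days ahead.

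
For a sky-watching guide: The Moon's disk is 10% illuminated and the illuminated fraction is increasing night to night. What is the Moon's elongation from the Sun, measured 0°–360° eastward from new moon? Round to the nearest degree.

37°

cos θ = 1 − 2f = 0.800, giving a principal value of 36.9°.
Before full moon the principal value applies: θ = 36.9°.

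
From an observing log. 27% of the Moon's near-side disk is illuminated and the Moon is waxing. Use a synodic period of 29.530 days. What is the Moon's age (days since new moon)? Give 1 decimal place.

5.1 days

From f = (1 − cos θ)/2: cos θ = 1 − 2×0.27 = 0.460; arccos → 62.6°.
Before full moon the principal value applies: θ = 62.6°.
That fraction of the synodic month is 62.6/360 × 29.530 d ≈ 5.14 d.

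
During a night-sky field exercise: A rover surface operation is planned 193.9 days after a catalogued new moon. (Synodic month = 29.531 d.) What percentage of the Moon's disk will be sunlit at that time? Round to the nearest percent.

96%

Reduce mod P: 193.9 − 6×29.531 = 16.71 d into the current lunation.
Elongation θ = 360° × 16.71/29.531 ≈ 203.8°.
Illuminated fraction = (1 − cos 203.8°)/2 = (1 − (-0.915))/2 ≈ 0.958, so 96%.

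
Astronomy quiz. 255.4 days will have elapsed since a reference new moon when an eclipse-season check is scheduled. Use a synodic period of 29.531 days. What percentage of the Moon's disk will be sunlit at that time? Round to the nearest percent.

255.4/29.531 = 8.649 lunations, so 8 complete cycles and 19.15 d into the next.
The Moon has covered 19.15/29.531 of its cycle, so θ ≈ 360° × 19.15/29.531 = 233.5°.
Illuminated fraction = (1 − cos 233.5°)/2 = (1 − (-0.595))/2 ≈ 0.798, so 80%.

80%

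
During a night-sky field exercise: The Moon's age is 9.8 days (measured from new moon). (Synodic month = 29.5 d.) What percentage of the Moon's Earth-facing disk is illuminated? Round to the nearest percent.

The Moon has covered 9.8/29.5 of its cycle, so θ ≈ 360° × 9.8/29.5 = 119.6°.
Illuminated fraction = (1 − cos 119.6°)/2 = (1 − (-0.494))/2 ≈ 0.747, so 75%.

75%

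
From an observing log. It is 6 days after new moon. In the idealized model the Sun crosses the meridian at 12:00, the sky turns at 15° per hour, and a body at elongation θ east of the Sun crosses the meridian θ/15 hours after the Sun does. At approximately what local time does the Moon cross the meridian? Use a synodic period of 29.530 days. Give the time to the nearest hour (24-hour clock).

Elongation θ = 360° × 6/29.530 ≈ 73.1°.
The Moon trails the Sun by θ/15 = 73.1/15 ≈ 4.88 hours.
12:00 + 4.88 h ≈ 16:53 → 17:00 to the nearest hour.

17:00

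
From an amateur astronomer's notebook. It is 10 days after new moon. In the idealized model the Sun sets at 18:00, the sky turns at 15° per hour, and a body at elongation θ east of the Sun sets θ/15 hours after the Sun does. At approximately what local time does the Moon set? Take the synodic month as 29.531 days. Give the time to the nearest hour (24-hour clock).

Elongation θ = 360° × 10/29.531 ≈ 121.9°.
The Moon trails the Sun by θ/15 = 121.9/15 ≈ 8.13 hours.
18:00 + 8.13 h ≈ 02:08 → 02:00 to the nearest hour.

02:00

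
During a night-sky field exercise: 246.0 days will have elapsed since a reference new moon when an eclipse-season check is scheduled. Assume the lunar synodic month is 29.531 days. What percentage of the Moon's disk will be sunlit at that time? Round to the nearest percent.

74%

246.0/29.531 = 8.330 lunations, so 8 complete cycles and 9.75 d into the next.
Elongation θ = 360° × 9.75/29.531 ≈ 118.9°.
cos 118.9° = (-0.483), so f = (1 − (-0.483))/2 = 0.742, so 74%.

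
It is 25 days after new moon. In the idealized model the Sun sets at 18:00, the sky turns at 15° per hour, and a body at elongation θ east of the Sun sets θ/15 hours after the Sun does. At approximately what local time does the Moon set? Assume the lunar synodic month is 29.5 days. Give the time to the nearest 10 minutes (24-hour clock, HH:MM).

Elongation θ = 360° × 25/29.5 ≈ 305.1°.
At 15° of sky rotation per hour, 305.1° corresponds to a 20.34 h lag.
18:00 + 20.339 h ≈ 14:20 → 14:20 to the nearest ten minutes.

14:20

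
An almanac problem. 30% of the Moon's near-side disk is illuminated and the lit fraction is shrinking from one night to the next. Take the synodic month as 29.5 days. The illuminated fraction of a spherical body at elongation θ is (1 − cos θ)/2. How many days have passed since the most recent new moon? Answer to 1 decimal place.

Invert f = (1 − cos θ)/2 to get cos θ = 1 − 2(0.30) = 0.400, hence θ₀ = arccos 0.400 = 66.4°.
Waning ⇒ past full, so θ = 360° − 66.4° = 293.6°.
Age = 29.5 × 293.6°/360° ≈ 24.06 days.

24.1 days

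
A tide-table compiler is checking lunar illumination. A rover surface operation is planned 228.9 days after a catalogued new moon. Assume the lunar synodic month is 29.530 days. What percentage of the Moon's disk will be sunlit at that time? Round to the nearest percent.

228.9/29.530 = 7.751 lunations, so 7 complete cycles and 22.19 d into the next.
Phase angle: θ = 360°·(22.19 d)/(29.530 d) = 270.5°.
With cos θ = 0.009, the lit fraction is (1 − 0.009)/2 ≈ 0.495, so 50%.

50%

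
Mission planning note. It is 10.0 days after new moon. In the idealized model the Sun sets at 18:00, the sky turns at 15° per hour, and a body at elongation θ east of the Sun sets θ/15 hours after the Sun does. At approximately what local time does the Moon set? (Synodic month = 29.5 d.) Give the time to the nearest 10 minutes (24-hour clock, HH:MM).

Elongation θ = 360° × 10.0/29.5 ≈ 122.0°.
At 15° of sky rotation per hour, 122.0° corresponds to a 8.14 h lag.
18:00 + 8.136 h ≈ 02:08 → 02:10 to the nearest ten minutes.

02:10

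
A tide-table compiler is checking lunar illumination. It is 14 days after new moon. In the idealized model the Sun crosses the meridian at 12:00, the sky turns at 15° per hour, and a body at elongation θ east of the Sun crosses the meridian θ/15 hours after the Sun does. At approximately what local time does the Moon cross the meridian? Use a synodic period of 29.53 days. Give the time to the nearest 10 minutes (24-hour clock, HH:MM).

The Moon has covered 14/29.53 of its cycle, so θ ≈ 360° × 14/29.53 = 170.7°.
Delay after the Sun = 170.7° / (15°/h) ≈ 11.38 h.
12:00 + 11.378 h ≈ 23:23 → 23:20 to the nearest ten minutes.

23:20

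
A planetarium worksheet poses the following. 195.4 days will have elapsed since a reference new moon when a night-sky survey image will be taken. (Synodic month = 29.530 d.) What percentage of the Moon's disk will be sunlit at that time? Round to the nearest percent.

195.4/29.530 = 6.617 lunations, so 6 complete cycles and 18.22 d into the next.
Phase angle: θ = 360°·(18.22 d)/(29.530 d) = 222.1°.
With cos θ = (-0.742), the lit fraction is (1 − (-0.742))/2 ≈ 0.871, so 87%.

87%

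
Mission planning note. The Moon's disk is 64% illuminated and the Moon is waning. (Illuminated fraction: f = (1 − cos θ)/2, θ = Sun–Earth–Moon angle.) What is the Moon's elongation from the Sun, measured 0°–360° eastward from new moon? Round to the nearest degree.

254°

From f = (1 − cos θ)/2: cos θ = 1 − 2×0.64 = -0.280; arccos → 106.3°.
Since the Moon is past full (waning), take the reflex angle: θ = 360° − 106.3° = 253.7°.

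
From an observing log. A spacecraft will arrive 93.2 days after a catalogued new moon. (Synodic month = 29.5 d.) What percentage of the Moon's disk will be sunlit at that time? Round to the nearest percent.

93.2 d spans 3 complete synodic months (3 × 29.5 = 88.50 d) plus 4.70 d.
Elongation θ = 360° × 4.70/29.5 ≈ 57.4°.
cos 57.4° = 0.539, so f = (1 − 0.539)/2 = 0.230, so 23%.

23%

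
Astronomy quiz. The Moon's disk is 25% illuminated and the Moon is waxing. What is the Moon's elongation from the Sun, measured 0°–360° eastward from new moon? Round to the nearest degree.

cos θ = 1 − 2f = 0.500, giving a principal value of 60.0°.
Waxing ⇒ before full, so θ = 60.0°.

60°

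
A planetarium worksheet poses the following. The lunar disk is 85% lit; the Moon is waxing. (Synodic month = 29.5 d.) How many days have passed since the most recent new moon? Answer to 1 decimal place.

11.0 days

From f = (1 − cos θ)/2: cos θ = 1 − 2×0.85 = -0.700; arccos → 134.4°.
The Moon is waxing (0°–180°), so θ = 134.4° directly.
That fraction of the synodic month is 134.4/360 × 29.5 d ≈ 11.02 d.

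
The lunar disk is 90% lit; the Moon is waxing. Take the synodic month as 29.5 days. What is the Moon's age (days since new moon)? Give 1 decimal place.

11.7 days

cos θ = 1 − 2f = -0.800, giving a principal value of 143.1°.
The Moon is waxing (0°–180°), so θ = 143.1° directly.
Age = 29.5 × 143.1°/360° ≈ 11.73 days.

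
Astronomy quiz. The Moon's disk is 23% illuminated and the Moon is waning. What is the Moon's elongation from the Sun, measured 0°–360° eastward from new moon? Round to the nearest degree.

303°

cos θ = 1 − 2f = 0.540, giving a principal value of 57.3°.
A waning Moon lies in 180°–360°, so θ = 360° − 57.3° = 302.7°.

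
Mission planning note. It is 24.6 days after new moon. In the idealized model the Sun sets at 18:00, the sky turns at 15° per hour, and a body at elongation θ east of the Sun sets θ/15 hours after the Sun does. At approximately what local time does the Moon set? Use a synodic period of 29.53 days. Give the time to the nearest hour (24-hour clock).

The Moon has covered 24.6/29.53 of its cycle, so θ ≈ 360° × 24.6/29.53 = 299.9°.
At 15° of sky rotation per hour, 299.9° corresponds to a 19.99 h lag.
18:00 + 19.99 h ≈ 14:00 → 14:00 to the nearest hour.

14:00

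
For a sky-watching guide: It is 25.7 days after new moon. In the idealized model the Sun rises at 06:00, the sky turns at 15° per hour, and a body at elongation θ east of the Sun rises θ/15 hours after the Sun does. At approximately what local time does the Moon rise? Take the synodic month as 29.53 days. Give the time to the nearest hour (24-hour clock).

Phase angle: θ = 360°·(25.7 d)/(29.53 d) = 313.3°.
At 15° of sky rotation per hour, 313.3° corresponds to a 20.89 h lag.
06:00 + 20.89 h ≈ 02:53 → 03:00 to the nearest hour.

03:00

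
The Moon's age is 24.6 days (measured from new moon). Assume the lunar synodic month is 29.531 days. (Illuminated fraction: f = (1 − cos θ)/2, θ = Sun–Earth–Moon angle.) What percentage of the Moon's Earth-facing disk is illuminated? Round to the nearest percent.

25%

Elongation θ = 360° × 24.6/29.531 ≈ 299.9°.
With cos θ = 0.498, the lit fraction is (1 − 0.498)/2 ≈ 0.251, so 25%.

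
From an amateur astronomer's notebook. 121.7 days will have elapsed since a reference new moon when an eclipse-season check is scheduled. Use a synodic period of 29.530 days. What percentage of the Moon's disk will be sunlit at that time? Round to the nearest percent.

Reduce mod P: 121.7 − 4×29.530 = 3.58 d into the current lunation.
The Moon has covered 3.58/29.530 of its cycle, so θ ≈ 360° × 3.58/29.530 = 43.6°.
With cos θ = 0.724, the lit fraction is (1 − 0.724)/2 ≈ 0.138, so 14%.

14%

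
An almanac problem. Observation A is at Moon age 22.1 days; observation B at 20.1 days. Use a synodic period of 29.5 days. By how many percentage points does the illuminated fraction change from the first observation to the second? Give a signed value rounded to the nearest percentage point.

+21 percentage points

θ₁ = 360° × 22.1/29.5 = 269.7°, f₁ = (1 − cos θ₁)/2 = 0.503.
θ₂ = 360° × 20.1/29.5 = 245.3°, f₂ = (1 − cos θ₂)/2 = 0.709.
Change = f₂ − f₁ = +0.206 → +21 percentage points.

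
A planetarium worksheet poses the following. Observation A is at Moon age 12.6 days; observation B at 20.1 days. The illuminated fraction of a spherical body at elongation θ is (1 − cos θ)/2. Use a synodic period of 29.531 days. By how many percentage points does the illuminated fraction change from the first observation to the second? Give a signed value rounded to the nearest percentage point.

θ₁ = 360° × 12.6/29.531 = 153.6°, f₁ = (1 − cos θ₁)/2 = 0.948.
θ₂ = 360° × 20.1/29.531 = 245.0°, f₂ = (1 − cos θ₂)/2 = 0.711.
Change = f₂ − f₁ = -0.237 → -24 percentage points.

-24 percentage points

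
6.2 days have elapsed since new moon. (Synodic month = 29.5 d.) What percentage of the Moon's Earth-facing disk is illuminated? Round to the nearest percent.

Phase angle: θ = 360°·(6.2 d)/(29.5 d) = 75.7°.
cos 75.7° = 0.248, so f = (1 − 0.248)/2 = 0.376, so 38%.

38%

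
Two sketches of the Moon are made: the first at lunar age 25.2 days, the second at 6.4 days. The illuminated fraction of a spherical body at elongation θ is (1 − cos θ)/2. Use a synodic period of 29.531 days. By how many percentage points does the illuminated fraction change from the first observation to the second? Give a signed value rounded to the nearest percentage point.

θ₁ = 360° × 25.2/29.531 = 307.2°, f₁ = (1 − cos θ₁)/2 = 0.198.
θ₂ = 360° × 6.4/29.531 = 78.0°, f₂ = (1 − cos θ₂)/2 = 0.396.
Change = f₂ − f₁ = +0.199 → +20 percentage points.

+20 percentage points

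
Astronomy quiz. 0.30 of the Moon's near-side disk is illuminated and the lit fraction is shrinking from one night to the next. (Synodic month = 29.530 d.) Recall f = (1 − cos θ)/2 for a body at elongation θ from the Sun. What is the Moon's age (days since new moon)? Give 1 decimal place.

24.1 days

cos θ = 1 − 2f = 0.400, giving a principal value of 66.4°.
A waning Moon lies in 180°–360°, so θ = 360° − 66.4° = 293.6°.
That fraction of the synodic month is 293.6/360 × 29.530 d ≈ 24.08 d.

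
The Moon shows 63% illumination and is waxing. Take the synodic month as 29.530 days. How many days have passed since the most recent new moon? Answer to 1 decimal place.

From f = (1 − cos θ)/2: cos θ = 1 − 2×0.63 = -0.260; arccos → 105.1°.
The Moon is waxing (0°–180°), so θ = 105.1° directly.
At 360°/29.530 d per day, 105.1° corresponds to 8.62 days.

8.6 days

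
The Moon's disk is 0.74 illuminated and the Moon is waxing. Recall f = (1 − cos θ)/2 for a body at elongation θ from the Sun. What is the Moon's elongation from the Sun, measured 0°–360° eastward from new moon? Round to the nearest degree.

119°

Invert f = (1 − cos θ)/2 to get cos θ = 1 − 2(0.74) = -0.480, hence θ₀ = arccos -0.480 = 118.7°.
Waxing ⇒ before full, so θ = 118.7°.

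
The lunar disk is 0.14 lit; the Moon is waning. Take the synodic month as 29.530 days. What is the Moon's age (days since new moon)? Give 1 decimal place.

25.9 days

cos θ = 1 − 2f = 0.720, giving a principal value of 43.9°.
A waning Moon lies in 180°–360°, so θ = 360° − 43.9° = 316.1°.
Age = 29.530 × 316.1°/360° ≈ 25.93 days.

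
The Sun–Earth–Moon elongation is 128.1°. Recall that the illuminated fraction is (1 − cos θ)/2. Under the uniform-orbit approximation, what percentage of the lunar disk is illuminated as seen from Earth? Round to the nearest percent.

f = (1 − cos 128.1°)/2 = (1 − (-0.617))/2 ≈ 0.809, i.e. 81%.

81%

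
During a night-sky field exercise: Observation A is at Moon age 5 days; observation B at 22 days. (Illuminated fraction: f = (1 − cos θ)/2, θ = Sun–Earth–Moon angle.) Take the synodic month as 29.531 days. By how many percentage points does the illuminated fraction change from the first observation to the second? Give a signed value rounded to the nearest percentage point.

θ₁ = 360° × 5/29.531 = 61.0°, f₁ = (1 − cos θ₁)/2 = 0.257.
θ₂ = 360° × 22/29.531 = 268.2°, f₂ = (1 − cos θ₂)/2 = 0.516.
Change = f₂ − f₁ = +0.259 → +26 percentage points.

+26 percentage points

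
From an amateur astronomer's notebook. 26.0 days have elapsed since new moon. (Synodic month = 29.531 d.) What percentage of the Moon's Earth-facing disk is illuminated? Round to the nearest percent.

13%

The Moon has covered 26.0/29.531 of its cycle, so θ ≈ 360° × 26.0/29.531 = 317.0°.
cos 317.0° = 0.731, so f = (1 − 0.731)/2 = 0.135, so 13%.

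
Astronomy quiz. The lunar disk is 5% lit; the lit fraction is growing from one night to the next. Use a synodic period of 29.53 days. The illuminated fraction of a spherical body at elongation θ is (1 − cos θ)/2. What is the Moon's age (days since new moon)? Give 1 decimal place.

From f = (1 − cos θ)/2: cos θ = 1 − 2×0.05 = 0.900; arccos → 25.8°.
The Moon is waxing (0°–180°), so θ = 25.8° directly.
Age = 29.53 × 25.8°/360° ≈ 2.12 days.

2.1 days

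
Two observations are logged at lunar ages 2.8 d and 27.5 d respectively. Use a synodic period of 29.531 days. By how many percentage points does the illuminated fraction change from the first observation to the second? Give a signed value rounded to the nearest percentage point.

First observation: θ = 360°·2.8/29.531 = 34.1°, so f = 0.086.
Second observation: θ = 335.2°, f = 0.046.
Δf = 0.046 − 0.086 = -0.040, i.e. -4 pp.

-4 pp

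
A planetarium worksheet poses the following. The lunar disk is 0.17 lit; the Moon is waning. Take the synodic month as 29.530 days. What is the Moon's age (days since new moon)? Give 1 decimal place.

25.5 days

Invert f = (1 − cos θ)/2 to get cos θ = 1 − 2(0.17) = 0.660, hence θ₀ = arccos 0.660 = 48.7°.
Since the Moon is past full (waning), take the reflex angle: θ = 360° − 48.7° = 311.3°.
At 360°/29.530 d per day, 311.3° corresponds to 25.54 days.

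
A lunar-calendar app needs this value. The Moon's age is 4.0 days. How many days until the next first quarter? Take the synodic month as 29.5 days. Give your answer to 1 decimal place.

First quarter is 0.25 of the way through the cycle: age 0.25 × 29.5 = 7.375 d.
So 3.375 days remain (7.375 − 4.0).

3.4 days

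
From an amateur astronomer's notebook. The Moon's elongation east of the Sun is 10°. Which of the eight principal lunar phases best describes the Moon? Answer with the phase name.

new moon

10° lies in the new moon sector of the 8-phase cycle.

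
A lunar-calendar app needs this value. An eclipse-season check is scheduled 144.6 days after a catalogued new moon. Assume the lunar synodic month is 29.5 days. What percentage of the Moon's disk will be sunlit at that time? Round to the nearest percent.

144.6 d spans 4 complete synodic months (4 × 29.5 = 118.00 d) plus 26.60 d.
Phase angle: θ = 360°·(26.60 d)/(29.5 d) = 324.6°.
With cos θ = 0.815, the lit fraction is (1 − 0.815)/2 ≈ 0.092, so 9%.

9%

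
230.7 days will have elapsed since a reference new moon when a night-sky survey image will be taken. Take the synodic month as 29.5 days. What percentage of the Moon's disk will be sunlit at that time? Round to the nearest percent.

230.7 d spans 7 complete synodic months (7 × 29.5 = 206.50 d) plus 24.20 d.
The Moon has covered 24.20/29.5 of its cycle, so θ ≈ 360° × 24.20/29.5 = 295.3°.
cos 295.3° = 0.428, so f = (1 − 0.428)/2 = 0.286, so 29%.

29%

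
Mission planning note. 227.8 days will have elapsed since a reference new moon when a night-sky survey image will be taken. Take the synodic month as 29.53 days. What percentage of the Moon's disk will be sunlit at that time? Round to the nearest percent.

227.8 d spans 7 complete synodic months (7 × 29.53 = 206.71 d) plus 21.09 d.
The Moon has covered 21.09/29.53 of its cycle, so θ ≈ 360° × 21.09/29.53 = 257.1°.
With cos θ = (-0.223), the lit fraction is (1 − (-0.223))/2 ≈ 0.612, so 61%.

61%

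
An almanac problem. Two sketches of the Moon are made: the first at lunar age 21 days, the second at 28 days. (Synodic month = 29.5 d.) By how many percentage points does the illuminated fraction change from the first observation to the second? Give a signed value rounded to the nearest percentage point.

-59 pp

First observation: θ = 360°·21/29.5 = 256.3°, so f = 0.619.
Second observation: θ = 341.7°, f = 0.025.
Δf = 0.025 − 0.619 = -0.593, i.e. -59 pp.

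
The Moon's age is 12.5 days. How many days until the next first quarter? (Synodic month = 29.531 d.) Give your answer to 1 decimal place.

First quarter occurs at elongation 90°, i.e. at age 29.531 × 90/360 = 7.383 d.
Already past this cycle's first quarter; the next is at 7.383 + 29.531 = 36.914 d, so 36.914 − 12.5 = 24.414 days.

24.4 days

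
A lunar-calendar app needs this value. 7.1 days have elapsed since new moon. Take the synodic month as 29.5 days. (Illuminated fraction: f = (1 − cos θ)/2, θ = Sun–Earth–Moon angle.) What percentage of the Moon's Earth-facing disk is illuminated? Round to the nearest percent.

47%

Phase angle: θ = 360°·(7.1 d)/(29.5 d) = 86.6°.
Illuminated fraction = (1 − cos 86.6°)/2 = (1 − 0.059)/2 ≈ 0.471, so 47%.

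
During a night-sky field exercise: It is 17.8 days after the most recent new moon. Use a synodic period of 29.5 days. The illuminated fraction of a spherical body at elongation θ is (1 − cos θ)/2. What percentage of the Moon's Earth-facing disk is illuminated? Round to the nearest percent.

90%

The Moon has covered 17.8/29.5 of its cycle, so θ ≈ 360° × 17.8/29.5 = 217.2°.
cos 217.2° = (-0.796), so f = (1 − (-0.796))/2 = 0.898, so 90%.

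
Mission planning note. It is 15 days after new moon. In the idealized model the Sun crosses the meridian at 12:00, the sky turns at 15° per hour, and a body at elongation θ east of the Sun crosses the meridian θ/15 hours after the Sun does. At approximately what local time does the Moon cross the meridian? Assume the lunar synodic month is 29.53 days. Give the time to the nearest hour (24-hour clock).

00:00

The Moon has covered 15/29.53 of its cycle, so θ ≈ 360° × 15/29.53 = 182.9°.
Delay after the Sun = 182.9° / (15°/h) ≈ 12.19 h.
12:00 + 12.19 h ≈ 00:11 → 00:00 to the nearest hour.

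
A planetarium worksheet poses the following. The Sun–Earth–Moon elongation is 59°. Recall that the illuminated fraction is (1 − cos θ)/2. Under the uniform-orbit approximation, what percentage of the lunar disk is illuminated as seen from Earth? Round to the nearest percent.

24%

Half-versine of 59°: (1 − 0.515)/2 = 0.242, i.e. 24%.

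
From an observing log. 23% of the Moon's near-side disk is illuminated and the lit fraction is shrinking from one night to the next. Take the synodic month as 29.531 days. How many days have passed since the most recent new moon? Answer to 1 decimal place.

24.8 days

Invert f = (1 − cos θ)/2 to get cos θ = 1 − 2(0.23) = 0.540, hence θ₀ = arccos 0.540 = 57.3°.
Since the Moon is past full (waning), take the reflex angle: θ = 360° − 57.3° = 302.7°.
Age = 29.531 × 302.7°/360° ≈ 24.83 days.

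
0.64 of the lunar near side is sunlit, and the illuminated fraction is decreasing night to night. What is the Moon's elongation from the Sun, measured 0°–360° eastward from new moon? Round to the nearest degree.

254°

Invert f = (1 − cos θ)/2 to get cos θ = 1 − 2(0.64) = -0.280, hence θ₀ = arccos -0.280 = 106.3°.
Since the Moon is past full (waning), take the reflex angle: θ = 360° − 106.3° = 253.7°.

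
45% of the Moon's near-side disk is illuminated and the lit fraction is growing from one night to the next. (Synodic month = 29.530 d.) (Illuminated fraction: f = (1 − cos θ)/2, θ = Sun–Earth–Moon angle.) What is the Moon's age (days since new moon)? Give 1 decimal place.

Invert f = (1 − cos θ)/2 to get cos θ = 1 − 2(0.45) = 0.100, hence θ₀ = arccos 0.100 = 84.3°.
Waxing ⇒ before full, so θ = 84.3°.
Age = 29.530 × 84.3°/360° ≈ 6.91 days.

6.9 days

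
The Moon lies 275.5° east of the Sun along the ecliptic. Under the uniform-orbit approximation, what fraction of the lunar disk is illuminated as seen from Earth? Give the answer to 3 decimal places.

Half-versine of 275.5°: (1 − 0.096)/2 = 0.452.

0.452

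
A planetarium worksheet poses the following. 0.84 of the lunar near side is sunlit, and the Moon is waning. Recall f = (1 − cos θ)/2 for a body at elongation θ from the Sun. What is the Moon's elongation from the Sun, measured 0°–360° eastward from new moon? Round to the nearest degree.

From f = (1 − cos θ)/2: cos θ = 1 − 2×0.84 = -0.680; arccos → 132.8°.
A waning Moon lies in 180°–360°, so θ = 360° − 132.8° = 227.2°.

227°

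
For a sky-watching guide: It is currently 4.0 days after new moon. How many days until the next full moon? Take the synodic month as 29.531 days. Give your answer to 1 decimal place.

Full moon is 0.5 of the way through the cycle: age 0.5 × 29.531 = 14.765 d.
So 10.765 days remain (14.765 − 4.0).

10.8 days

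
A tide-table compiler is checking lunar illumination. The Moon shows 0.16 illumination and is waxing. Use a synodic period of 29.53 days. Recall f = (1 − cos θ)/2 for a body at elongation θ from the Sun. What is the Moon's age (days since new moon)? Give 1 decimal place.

From f = (1 − cos θ)/2: cos θ = 1 − 2×0.16 = 0.680; arccos → 47.2°.
Waxing ⇒ before full, so θ = 47.2°.
At 360°/29.53 d per day, 47.2° corresponds to 3.87 days.

3.9 days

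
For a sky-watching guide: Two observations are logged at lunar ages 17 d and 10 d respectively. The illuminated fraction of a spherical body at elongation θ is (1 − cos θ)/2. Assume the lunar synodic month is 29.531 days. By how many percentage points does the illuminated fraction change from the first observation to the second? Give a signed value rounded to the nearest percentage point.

-18 pp

First observation: θ = 360°·17/29.531 = 207.2°, so f = 0.945.
Second observation: θ = 121.9°, f = 0.764.
Δf = 0.764 − 0.945 = -0.180, i.e. -18 pp.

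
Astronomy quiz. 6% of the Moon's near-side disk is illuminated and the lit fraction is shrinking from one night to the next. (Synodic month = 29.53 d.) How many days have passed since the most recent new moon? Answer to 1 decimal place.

27.2 days

From f = (1 − cos θ)/2: cos θ = 1 − 2×0.06 = 0.880; arccos → 28.4°.
A waning Moon lies in 180°–360°, so θ = 360° − 28.4° = 331.6°.
At 360°/29.53 d per day, 331.6° corresponds to 27.20 days.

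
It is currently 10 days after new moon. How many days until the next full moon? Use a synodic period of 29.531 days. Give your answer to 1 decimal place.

Full moon is 0.5 of the way through the cycle: age 0.5 × 29.531 = 14.765 d.
So 4.765 days remain (14.765 − 10).

4.8 days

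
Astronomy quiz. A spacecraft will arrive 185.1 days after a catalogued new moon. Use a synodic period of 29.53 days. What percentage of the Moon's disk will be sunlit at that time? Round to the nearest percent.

185.1/29.53 = 6.268 lunations, so 6 complete cycles and 7.92 d into the next.
Elongation θ = 360° × 7.92/29.53 ≈ 96.6°.
Illuminated fraction = (1 − cos 96.6°)/2 = (1 − (-0.114))/2 ≈ 0.557, so 56%.

56%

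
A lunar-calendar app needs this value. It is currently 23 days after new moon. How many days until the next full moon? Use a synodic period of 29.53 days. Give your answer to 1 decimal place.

Full moon occurs at elongation 180°, i.e. at age 29.53 × 180/360 = 14.765 d.
Already past this cycle's full moon; the next is at 14.765 + 29.53 = 44.295 d, so 44.295 − 23 = 21.295 days.

21.3 days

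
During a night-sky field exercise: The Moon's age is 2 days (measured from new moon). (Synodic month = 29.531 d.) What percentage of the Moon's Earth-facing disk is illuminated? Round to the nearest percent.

4%

Elongation θ = 360° × 2/29.531 ≈ 24.4°.
Illuminated fraction = (1 − cos 24.4°)/2 = (1 − 0.911)/2 ≈ 0.045, so 4%.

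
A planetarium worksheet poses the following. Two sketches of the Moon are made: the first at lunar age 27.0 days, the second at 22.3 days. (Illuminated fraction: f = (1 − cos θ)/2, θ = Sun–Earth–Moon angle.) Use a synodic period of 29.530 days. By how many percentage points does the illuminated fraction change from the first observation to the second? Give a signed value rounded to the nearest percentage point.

+41 pp

First observation: θ = 360°·27.0/29.530 = 329.2°, so f = 0.071.
Second observation: θ = 271.9°, f = 0.484.
Δf = 0.484 − 0.071 = +0.413, i.e. +41 pp.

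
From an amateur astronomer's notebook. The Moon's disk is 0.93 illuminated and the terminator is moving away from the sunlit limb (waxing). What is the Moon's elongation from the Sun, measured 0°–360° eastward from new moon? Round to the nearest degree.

149°

Invert f = (1 − cos θ)/2 to get cos θ = 1 − 2(0.93) = -0.860, hence θ₀ = arccos -0.860 = 149.3°.
Before full moon the principal value applies: θ = 149.3°.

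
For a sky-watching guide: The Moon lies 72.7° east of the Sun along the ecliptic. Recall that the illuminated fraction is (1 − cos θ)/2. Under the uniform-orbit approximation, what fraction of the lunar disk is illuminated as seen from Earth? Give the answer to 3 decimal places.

0.351

f = (1 − cos 72.7°)/2 = (1 − 0.297)/2 ≈ 0.351.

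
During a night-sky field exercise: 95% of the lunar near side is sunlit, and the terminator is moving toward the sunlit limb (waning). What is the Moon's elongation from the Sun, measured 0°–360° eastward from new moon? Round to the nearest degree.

206°

Invert f = (1 − cos θ)/2 to get cos θ = 1 − 2(0.95) = -0.900, hence θ₀ = arccos -0.900 = 154.2°.
A waning Moon lies in 180°–360°, so θ = 360° − 154.2° = 205.8°.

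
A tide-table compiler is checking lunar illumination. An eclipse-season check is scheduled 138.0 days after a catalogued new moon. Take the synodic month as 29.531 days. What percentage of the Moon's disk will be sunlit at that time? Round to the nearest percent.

Reduce mod P: 138.0 − 4×29.531 = 19.88 d into the current lunation.
Elongation θ = 360° × 19.88/29.531 ≈ 242.3°.
With cos θ = (-0.465), the lit fraction is (1 − (-0.465))/2 ≈ 0.732, so 73%.

73%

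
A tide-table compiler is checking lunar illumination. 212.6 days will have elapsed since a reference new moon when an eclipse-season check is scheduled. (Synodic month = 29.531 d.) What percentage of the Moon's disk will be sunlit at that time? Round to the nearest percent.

34%

212.6/29.531 = 7.199 lunations, so 7 complete cycles and 5.88 d into the next.
Phase angle: θ = 360°·(5.88 d)/(29.531 d) = 71.7°.
Illuminated fraction = (1 − cos 71.7°)/2 = (1 − 0.314)/2 ≈ 0.343, so 34%.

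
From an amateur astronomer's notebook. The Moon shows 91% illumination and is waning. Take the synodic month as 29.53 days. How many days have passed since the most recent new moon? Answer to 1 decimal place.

Invert f = (1 − cos θ)/2 to get cos θ = 1 − 2(0.91) = -0.820, hence θ₀ = arccos -0.820 = 145.1°.
Waning ⇒ past full, so θ = 360° − 145.1° = 214.9°.
Age = 29.53 × 214.9°/360° ≈ 17.63 days.

17.6 days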